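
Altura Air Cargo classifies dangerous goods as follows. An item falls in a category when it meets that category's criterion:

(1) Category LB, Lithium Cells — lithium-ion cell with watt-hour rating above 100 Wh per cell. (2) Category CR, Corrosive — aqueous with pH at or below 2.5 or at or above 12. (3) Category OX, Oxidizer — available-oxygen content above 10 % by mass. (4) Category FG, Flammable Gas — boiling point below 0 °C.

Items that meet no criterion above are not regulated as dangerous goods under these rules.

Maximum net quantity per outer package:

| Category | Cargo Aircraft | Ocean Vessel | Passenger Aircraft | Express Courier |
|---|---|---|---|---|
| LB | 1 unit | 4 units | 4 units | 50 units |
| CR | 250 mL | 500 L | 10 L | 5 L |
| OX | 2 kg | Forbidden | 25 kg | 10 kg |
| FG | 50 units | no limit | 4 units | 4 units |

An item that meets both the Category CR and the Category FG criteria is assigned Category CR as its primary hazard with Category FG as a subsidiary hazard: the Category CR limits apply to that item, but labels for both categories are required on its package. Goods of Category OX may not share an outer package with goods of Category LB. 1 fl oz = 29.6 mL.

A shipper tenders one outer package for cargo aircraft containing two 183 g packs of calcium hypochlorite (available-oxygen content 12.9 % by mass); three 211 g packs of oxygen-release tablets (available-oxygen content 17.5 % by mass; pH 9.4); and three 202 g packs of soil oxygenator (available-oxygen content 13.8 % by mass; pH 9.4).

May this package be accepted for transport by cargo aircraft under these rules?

The calcium hypochlorite has available-oxygen content 12.9 % by mass, which is > 10 % by mass, so it is Category OX (Oxidizer).
Available-oxygen content 17.5 % by mass meets the Category OX criterion (Oxidizer), so the oxygen-release tablets are Category OX.
Available-oxygen content 13.8 % by mass meets the Category OX criterion (Oxidizer), so the soil oxygenator is Category OX.
Total Category OX: (two 183 g packs = 366 g) + (three 211 g packs = 633 g) + (three 202 g packs = 606 g) = 1.605 kg.
That is within the Category OX cargo aircraft limit of 2 kg.

Yes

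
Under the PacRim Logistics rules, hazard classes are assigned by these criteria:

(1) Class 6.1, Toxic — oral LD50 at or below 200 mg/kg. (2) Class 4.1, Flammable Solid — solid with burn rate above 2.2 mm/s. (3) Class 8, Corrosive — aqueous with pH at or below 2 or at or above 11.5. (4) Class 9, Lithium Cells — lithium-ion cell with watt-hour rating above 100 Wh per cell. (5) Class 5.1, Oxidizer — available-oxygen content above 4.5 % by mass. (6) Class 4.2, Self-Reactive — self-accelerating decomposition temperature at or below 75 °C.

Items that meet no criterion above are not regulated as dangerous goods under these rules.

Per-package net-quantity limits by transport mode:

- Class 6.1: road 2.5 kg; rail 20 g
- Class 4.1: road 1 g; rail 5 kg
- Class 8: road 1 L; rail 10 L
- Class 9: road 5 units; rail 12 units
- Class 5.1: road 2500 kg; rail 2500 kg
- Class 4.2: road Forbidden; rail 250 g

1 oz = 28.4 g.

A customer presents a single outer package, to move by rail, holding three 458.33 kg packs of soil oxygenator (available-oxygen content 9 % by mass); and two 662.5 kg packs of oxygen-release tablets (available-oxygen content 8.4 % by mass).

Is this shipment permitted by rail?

Soil oxygenator: available-oxygen content 9 % by mass > 4.5 % by mass → Class 5.1 (Oxidizer).
The oxygen-release tablets have available-oxygen content 8.4 % by mass, which is > 4.5 % by mass, so they are Class 5.1 (Oxidizer).
Total Class 5.1: (three 458.33 kg packs = 1374.99 kg) + (two 662.5 kg packs = 1325 kg) = 2699.99 kg.
That exceeds the Class 5.1 rail limit of 2500 kg.

No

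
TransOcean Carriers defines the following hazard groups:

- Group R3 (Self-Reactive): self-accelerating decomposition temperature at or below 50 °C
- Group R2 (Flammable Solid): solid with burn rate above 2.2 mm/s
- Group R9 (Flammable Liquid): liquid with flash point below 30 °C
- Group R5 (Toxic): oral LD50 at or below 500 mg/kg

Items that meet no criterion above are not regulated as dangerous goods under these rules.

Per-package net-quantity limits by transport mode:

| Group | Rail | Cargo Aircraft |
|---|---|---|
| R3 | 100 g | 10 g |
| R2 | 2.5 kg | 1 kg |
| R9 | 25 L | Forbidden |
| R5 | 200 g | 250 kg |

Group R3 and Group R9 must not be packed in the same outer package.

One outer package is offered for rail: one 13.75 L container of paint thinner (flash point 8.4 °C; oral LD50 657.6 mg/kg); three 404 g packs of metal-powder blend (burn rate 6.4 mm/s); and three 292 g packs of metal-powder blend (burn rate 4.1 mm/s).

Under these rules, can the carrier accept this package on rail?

Yes

With flash point 8.4 °C (< 30 °C), the paint thinner falls in Group R9.
Burn rate 6.4 mm/s meets the Group R2 criterion (Flammable Solid), so the metal-powder blend is Group R2.
Burn rate 4.1 mm/s meets the Group R2 criterion (Flammable Solid), so the metal-powder blend is Group R2.
Group R9 quantity: 13.75 L.
That is within the Group R9 rail limit of 25 L.
Total Group R2: (three 404 g packs = 1.212 kg) + (three 292 g packs = 876 g) = 2.088 kg.
That is within the Group R2 rail limit of 2.5 kg.
The segregation rule (Group R3 with Group R9) does not apply to Group R9 with Group R2.
Every hazard group is within its rail limit and no segregation rule is violated.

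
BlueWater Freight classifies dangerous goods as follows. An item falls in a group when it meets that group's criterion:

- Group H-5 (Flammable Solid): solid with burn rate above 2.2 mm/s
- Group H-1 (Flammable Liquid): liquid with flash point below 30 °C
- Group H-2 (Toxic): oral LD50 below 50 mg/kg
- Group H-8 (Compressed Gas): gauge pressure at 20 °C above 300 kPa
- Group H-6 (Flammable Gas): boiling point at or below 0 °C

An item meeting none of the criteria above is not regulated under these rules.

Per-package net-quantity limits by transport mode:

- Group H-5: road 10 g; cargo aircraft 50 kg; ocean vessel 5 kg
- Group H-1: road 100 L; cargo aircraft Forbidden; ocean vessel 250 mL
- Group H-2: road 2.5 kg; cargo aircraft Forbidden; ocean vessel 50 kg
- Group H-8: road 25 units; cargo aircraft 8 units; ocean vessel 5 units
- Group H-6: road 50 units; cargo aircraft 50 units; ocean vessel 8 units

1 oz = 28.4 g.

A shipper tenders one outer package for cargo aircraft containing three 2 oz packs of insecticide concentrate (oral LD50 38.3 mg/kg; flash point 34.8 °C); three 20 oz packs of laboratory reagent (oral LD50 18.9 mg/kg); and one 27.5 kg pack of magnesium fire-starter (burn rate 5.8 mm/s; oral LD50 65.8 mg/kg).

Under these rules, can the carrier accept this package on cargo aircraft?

Insecticide concentrate: oral LD50 38.3 mg/kg < 50 mg/kg → Group H-2 (Toxic).
Oral LD50 18.9 mg/kg meets the Group H-2 criterion (Toxic), so the laboratory reagent is Group H-2.
Burn rate 5.8 mm/s meets the Group H-5 criterion (Flammable Solid), so the magnesium fire-starter is Group H-5.
Group H-5 quantity: 27.5 kg.
27.5 kg ≤ 50 kg (cargo aircraft limit, Group H-5) — within limit.
Total Group H-2: (three 2 oz packs = 170.4 g) + (three 20 oz packs = 1.704 kg) = 1874.4 g.
By cargo aircraft, Group H-2 is Forbidden regardless of quantity.

No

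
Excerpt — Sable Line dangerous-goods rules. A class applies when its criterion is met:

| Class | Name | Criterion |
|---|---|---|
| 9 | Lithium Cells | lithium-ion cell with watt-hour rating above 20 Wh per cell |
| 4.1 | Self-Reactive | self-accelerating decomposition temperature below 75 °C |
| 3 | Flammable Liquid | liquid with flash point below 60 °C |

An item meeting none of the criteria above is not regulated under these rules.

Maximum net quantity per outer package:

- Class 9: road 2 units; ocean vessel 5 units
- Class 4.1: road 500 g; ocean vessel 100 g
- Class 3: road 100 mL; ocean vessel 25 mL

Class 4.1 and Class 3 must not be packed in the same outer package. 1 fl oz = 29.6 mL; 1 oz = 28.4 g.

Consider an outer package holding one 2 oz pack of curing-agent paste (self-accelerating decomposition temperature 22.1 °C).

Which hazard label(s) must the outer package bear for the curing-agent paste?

Class 4.1

With self-accelerating decomposition temperature 22.1 °C (< 75 °C), the curing-agent paste falls in Class 4.1.
Only the Class 4.1 label is required.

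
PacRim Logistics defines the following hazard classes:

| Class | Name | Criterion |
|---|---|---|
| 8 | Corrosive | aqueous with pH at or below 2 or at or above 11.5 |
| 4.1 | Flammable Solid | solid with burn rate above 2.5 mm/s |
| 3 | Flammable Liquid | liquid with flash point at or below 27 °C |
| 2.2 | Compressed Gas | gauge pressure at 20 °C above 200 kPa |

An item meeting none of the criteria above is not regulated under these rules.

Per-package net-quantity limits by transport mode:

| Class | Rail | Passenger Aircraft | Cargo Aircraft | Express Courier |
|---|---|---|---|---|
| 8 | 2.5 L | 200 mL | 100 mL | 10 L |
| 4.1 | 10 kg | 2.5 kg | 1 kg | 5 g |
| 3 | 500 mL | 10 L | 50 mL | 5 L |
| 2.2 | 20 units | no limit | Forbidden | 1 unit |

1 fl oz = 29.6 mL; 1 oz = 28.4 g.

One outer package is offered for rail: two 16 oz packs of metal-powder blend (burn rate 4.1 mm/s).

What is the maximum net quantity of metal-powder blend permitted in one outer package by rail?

Metal-powder blend: burn rate 4.1 mm/s > 2.5 mm/s → Class 4.1 (Flammable Solid).
The rail limit for Class 4.1 is 10 kg.

10 kg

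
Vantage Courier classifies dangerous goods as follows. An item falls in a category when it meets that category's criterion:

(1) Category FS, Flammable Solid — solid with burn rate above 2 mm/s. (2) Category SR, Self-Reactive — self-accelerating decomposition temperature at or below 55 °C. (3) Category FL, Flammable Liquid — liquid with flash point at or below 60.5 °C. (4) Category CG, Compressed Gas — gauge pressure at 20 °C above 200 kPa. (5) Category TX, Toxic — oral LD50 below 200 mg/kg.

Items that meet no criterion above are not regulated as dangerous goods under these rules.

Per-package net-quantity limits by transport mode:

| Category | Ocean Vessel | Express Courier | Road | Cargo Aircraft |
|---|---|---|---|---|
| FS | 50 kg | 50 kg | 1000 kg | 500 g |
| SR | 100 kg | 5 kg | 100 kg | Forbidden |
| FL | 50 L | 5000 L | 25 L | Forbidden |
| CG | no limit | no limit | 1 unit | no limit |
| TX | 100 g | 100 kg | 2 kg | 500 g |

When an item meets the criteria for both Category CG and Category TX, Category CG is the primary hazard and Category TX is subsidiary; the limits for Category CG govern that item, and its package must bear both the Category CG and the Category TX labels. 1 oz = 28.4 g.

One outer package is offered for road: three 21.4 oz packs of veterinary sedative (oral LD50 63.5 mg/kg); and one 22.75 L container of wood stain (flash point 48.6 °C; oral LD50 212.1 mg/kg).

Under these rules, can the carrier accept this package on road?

The veterinary sedative has oral LD50 63.5 mg/kg, which is < 200 mg/kg, so it is Category TX (Toxic).
With flash point 48.6 °C (≤ 60.5 °C), the wood stain falls in Category FL.
Category TX quantity: three 21.4 oz packs = 1823.28 g.
That is within the Category TX road limit of 2 kg.
Category FL quantity: 22.75 L.
That is within the Category FL road limit of 25 L.
Every hazard category is within its road limit and no segregation rule is violated.

Yes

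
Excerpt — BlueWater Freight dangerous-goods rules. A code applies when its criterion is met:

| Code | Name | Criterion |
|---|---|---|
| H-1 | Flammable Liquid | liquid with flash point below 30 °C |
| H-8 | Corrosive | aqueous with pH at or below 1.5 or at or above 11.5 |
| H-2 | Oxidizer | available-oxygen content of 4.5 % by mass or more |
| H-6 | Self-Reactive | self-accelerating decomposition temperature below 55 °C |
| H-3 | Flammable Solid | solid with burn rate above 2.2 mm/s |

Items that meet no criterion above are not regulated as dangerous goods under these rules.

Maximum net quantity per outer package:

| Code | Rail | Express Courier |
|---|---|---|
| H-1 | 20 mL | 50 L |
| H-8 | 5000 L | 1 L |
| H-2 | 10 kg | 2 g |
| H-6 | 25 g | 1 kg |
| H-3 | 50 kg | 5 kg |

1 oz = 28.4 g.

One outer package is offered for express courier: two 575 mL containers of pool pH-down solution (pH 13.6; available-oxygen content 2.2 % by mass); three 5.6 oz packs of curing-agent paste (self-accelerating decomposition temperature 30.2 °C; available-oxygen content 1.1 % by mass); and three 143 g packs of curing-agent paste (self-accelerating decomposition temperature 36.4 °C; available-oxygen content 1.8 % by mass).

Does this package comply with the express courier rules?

With pH 13.6 (≥ 11.5), the pool pH-down solution falls in Code H-8.
The curing-agent paste has self-accelerating decomposition temperature 30.2 °C, which is < 55 °C, so it is Code H-6 (Self-Reactive).
Self-accelerating decomposition temperature 36.4 °C meets the Code H-6 criterion (Self-Reactive), so the curing-agent paste is Code H-6.
Code H-6 net quantity: (three 5.6 oz packs = 477.12 g) + (three 143 g packs = 429 g) = 906.12 g.
That is within the Code H-6 express courier limit of 1 kg.
Code H-8 quantity: two 575 mL containers = 1.15 L.
1.15 L exceeds the express courier limit of 1 L for Code H-8.

No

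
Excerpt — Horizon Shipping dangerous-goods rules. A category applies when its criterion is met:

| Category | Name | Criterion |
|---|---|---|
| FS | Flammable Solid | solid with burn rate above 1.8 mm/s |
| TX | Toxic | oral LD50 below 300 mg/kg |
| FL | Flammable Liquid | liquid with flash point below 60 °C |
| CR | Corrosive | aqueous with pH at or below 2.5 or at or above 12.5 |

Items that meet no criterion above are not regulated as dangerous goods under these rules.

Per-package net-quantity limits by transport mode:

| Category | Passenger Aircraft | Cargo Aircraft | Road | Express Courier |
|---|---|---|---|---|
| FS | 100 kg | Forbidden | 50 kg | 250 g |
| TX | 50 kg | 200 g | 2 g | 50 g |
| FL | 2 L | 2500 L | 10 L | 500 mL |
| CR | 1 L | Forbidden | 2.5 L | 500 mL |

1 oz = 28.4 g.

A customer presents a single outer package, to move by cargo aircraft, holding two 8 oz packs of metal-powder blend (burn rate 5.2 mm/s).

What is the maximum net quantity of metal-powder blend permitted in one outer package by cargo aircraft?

The metal-powder blend has burn rate 5.2 mm/s, which is > 1.8 mm/s, so it is Category FS (Flammable Solid).
The cargo aircraft limit for Category FS is Forbidden.

Forbidden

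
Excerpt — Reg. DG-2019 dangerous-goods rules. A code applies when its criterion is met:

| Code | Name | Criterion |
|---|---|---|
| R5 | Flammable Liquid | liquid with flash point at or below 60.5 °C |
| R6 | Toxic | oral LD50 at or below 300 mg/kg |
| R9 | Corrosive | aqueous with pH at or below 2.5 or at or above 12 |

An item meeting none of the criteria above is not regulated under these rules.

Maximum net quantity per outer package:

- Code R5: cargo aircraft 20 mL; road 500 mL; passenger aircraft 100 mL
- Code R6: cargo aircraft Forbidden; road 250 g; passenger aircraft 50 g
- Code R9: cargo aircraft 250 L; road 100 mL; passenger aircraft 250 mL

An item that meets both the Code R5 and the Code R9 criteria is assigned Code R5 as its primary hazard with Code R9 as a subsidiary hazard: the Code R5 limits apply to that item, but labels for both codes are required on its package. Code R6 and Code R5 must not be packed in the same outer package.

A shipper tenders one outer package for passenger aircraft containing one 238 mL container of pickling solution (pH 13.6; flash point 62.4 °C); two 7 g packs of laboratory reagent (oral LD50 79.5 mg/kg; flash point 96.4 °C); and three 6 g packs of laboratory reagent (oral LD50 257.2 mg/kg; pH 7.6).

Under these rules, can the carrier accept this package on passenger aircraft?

Yes

Pickling solution: pH 13.6 ≥ 12 → Code R9 (Corrosive).
With oral LD50 79.5 mg/kg (≤ 300 mg/kg), the laboratory reagent falls in Code R6.
The laboratory reagent has oral LD50 257.2 mg/kg, which is ≤ 300 mg/kg, so it is Code R6 (Toxic).
Total Code R6: (two 7 g packs = 14 g) + (three 6 g packs = 18 g) = 32 g.
That is within the Code R6 passenger aircraft limit of 50 g.
Code R9 quantity: 238 mL.
That is within the Code R9 passenger aircraft limit of 250 mL.
The segregation rule (Code R6 with Code R5) does not apply to Code R6 with Code R9.
Every hazard code is within its passenger aircraft limit and no segregation rule is violated.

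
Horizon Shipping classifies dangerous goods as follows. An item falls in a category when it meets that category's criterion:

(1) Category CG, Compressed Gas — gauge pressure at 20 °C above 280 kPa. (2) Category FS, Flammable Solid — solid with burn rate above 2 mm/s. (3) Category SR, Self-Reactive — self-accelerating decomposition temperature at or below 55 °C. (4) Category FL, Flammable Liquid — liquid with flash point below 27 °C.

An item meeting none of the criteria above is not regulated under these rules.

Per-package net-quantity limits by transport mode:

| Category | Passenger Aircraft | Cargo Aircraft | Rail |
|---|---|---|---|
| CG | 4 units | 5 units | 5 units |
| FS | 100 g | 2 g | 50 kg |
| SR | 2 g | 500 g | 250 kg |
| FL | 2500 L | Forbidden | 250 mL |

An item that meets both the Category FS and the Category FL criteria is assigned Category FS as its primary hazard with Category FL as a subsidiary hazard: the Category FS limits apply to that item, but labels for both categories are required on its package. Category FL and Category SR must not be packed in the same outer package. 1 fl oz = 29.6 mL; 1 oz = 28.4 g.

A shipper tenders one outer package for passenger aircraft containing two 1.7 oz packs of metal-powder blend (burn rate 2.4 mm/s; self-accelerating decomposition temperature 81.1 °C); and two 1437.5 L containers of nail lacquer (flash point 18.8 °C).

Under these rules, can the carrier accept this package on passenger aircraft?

With burn rate 2.4 mm/s (> 2 mm/s), the metal-powder blend falls in Category FS.
Flash point 18.8 °C meets the Category FL criterion (Flammable Liquid), so the nail lacquer is Category FL.
Category FL quantity: two 1437.5 L containers = 2875 L.
2875 L exceeds the passenger aircraft limit of 2500 L for Category FL.
Category FS quantity: two 1.7 oz packs = 96.56 g.
96.56 g ≤ 100 g (passenger aircraft limit, Category FS) — within limit.
The segregation rule (Category FL with Category SR) does not apply to Category FL with Category FS.

No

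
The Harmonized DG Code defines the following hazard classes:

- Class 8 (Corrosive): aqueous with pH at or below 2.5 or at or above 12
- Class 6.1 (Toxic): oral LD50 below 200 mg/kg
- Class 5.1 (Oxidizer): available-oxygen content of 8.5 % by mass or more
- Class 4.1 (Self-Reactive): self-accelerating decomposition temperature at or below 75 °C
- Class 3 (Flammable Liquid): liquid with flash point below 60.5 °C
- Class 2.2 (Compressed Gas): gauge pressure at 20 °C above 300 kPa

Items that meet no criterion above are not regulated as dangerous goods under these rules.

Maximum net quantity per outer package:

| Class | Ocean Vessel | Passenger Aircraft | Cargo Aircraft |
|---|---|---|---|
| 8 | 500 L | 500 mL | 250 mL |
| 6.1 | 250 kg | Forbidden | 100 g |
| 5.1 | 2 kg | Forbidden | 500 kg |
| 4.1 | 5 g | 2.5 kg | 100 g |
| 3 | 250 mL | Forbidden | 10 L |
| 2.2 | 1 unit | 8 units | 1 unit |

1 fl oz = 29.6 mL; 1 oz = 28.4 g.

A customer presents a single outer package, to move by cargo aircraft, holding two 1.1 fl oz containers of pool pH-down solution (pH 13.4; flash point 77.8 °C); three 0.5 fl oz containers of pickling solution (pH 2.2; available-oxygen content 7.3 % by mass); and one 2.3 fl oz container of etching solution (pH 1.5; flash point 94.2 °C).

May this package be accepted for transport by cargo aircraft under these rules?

Yes

The pool pH-down solution has pH 13.4, which is ≥ 12, so it is Class 8 (Corrosive).
Pickling solution: pH 2.2 ≤ 2.5 → Class 8 (Corrosive).
With pH 1.5 (≤ 2.5), the etching solution falls in Class 8.
Class 8 net quantity: (two 1.1 fl oz containers = 65.12 mL) + (three 0.5 fl oz containers = 44.4 mL) + (one 2.3 fl oz container = 68.08 mL) = 177.6 mL.
177.6 mL is within the cargo aircraft limit of 250 mL for Class 8.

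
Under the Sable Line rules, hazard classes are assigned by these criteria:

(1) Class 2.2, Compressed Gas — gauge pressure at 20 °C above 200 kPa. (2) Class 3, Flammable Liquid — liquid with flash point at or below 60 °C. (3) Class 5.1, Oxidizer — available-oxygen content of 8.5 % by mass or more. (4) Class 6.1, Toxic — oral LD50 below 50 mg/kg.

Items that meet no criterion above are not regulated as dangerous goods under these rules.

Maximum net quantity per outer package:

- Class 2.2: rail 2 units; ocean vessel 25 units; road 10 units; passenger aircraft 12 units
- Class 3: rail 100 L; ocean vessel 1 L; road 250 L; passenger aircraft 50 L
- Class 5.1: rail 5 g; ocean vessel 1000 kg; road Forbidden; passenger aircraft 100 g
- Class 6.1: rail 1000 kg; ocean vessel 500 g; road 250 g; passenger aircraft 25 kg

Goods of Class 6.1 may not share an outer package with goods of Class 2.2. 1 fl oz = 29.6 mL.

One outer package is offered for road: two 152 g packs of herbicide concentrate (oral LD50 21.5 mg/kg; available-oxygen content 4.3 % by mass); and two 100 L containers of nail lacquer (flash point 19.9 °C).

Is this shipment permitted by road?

No

With oral LD50 21.5 mg/kg (< 50 mg/kg), the herbicide concentrate falls in Class 6.1.
Nail lacquer: flash point 19.9 °C ≤ 60 °C → Class 3 (Flammable Liquid).
Class 6.1 quantity: two 152 g packs = 304 g.
That exceeds the Class 6.1 road limit of 250 g.
Class 3 quantity: two 100 L containers = 200 L.
200 L ≤ 250 L (road limit, Class 3) — within limit.
The segregation rule (Class 6.1 with Class 2.2) does not apply to Class 6.1 with Class 3.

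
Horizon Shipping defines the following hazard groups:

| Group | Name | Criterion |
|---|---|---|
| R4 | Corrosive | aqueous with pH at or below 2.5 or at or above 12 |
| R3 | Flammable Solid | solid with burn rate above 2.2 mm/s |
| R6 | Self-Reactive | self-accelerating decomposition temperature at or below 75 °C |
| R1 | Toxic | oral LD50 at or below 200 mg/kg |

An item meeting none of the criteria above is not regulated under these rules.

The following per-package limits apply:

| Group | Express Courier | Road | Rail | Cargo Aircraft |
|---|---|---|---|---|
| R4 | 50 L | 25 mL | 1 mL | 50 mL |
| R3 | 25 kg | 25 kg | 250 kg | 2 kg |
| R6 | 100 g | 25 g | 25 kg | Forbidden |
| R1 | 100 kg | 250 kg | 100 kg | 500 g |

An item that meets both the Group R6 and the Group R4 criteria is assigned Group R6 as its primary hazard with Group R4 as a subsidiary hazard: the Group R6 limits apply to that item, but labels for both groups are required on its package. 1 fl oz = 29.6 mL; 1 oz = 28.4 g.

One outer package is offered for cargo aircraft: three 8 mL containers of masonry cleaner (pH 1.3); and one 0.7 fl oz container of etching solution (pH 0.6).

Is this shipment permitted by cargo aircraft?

pH 1.3 meets the Group R4 criterion (Corrosive), so the masonry cleaner is Group R4.
The etching solution has pH 0.6, which is ≤ 2.5, so it is Group R4 (Corrosive).
Total Group R4: (three 8 mL containers = 24 mL) + (one 0.7 fl oz container = 20.72 mL) = 44.72 mL.
44.72 mL is within the cargo aircraft limit of 50 mL for Group R4.

Yes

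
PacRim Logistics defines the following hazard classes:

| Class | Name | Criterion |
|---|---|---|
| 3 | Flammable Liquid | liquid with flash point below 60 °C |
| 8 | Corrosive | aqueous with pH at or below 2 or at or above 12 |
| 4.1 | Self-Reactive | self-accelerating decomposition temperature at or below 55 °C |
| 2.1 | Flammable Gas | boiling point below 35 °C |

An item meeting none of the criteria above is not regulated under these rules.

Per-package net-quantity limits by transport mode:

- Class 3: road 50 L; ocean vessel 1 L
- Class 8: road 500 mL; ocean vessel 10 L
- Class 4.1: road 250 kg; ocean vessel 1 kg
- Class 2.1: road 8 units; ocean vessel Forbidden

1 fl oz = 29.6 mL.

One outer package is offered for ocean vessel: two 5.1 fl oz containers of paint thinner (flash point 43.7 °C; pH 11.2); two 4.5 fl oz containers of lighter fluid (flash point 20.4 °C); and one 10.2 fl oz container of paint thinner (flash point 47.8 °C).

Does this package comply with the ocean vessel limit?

The paint thinner has flash point 43.7 °C, which is < 60 °C, so it is Class 3 (Flammable Liquid).
With flash point 20.4 °C (< 60 °C), the lighter fluid falls in Class 3.
With flash point 47.8 °C (< 60 °C), the paint thinner falls in Class 3.
Total Class 3: (two 5.1 fl oz containers = 301.92 mL) + (two 4.5 fl oz containers = 266.4 mL) + (one 10.2 fl oz container = 301.92 mL) = 870.24 mL.
870.24 mL ≤ 1 L (ocean vessel limit, Class 3) — within limit.

Yes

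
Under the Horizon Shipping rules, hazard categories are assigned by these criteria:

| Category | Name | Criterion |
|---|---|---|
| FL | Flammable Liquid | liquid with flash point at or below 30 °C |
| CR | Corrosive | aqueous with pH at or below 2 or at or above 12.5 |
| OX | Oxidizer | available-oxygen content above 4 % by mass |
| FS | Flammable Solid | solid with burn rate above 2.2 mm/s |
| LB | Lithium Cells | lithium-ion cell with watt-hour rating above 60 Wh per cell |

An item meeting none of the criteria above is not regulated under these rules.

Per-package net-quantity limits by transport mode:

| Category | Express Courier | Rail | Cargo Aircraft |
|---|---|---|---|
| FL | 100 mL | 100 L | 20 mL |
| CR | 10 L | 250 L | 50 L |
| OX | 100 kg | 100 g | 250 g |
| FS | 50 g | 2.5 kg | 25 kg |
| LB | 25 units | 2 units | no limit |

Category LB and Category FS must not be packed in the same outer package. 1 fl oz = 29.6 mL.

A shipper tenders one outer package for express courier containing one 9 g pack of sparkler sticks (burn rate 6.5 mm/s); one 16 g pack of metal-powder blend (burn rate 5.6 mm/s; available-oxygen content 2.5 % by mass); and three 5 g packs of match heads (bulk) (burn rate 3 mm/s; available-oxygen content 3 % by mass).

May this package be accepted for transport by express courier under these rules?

The sparkler sticks have burn rate 6.5 mm/s, which is > 2.2 mm/s, so they are Category FS (Flammable Solid).
With burn rate 5.6 mm/s (> 2.2 mm/s), the metal-powder blend falls in Category FS.
With burn rate 3 mm/s (> 2.2 mm/s), the match heads (bulk) fall in Category FS.
Total Category FS: 9 g + 16 g + (three 5 g packs = 15 g) = 40 g.
That is within the Category FS express courier limit of 50 g.

Yes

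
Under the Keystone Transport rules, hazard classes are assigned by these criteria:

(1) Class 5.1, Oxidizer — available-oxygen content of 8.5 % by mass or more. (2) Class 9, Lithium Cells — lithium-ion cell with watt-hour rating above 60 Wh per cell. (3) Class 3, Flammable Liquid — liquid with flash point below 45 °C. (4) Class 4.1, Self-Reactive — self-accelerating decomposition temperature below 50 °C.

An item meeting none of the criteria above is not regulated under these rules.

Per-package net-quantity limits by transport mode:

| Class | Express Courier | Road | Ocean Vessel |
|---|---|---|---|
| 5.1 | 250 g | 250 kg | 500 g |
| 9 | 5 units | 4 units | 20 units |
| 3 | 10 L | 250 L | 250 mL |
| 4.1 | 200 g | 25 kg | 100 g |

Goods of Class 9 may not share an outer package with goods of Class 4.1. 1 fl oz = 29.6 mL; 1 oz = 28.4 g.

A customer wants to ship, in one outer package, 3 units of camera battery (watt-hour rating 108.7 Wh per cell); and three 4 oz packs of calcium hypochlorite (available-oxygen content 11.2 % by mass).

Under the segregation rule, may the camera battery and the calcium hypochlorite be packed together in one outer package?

Yes

Watt-hour rating 108.7 Wh per cell meets the Class 9 criterion (Lithium Cells), so the camera battery is Class 9.
With available-oxygen content 11.2 % by mass (≥ 8.5 % by mass), the calcium hypochlorite falls in Class 5.1.
No segregation rule bars Class 9 with Class 5.1.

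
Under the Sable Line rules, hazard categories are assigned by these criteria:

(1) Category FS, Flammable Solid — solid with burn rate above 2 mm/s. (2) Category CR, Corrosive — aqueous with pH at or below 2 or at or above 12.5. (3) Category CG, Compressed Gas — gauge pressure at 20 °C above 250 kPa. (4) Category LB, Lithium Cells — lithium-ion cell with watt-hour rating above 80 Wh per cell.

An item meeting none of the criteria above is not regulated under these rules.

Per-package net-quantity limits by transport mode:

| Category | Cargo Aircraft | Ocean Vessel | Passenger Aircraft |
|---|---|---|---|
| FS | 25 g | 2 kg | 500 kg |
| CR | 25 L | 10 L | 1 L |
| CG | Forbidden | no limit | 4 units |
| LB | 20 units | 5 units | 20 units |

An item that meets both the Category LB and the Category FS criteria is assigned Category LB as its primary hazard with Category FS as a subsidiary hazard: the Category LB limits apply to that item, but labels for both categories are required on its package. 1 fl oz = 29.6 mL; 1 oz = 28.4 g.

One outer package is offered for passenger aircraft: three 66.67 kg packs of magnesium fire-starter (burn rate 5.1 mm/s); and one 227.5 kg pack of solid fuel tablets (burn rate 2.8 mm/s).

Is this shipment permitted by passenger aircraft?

With burn rate 5.1 mm/s (> 2 mm/s), the magnesium fire-starter falls in Category FS.
Solid fuel tablets: burn rate 2.8 mm/s > 2 mm/s → Category FS (Flammable Solid).
Category FS net quantity: (three 66.67 kg packs = 200.01 kg) + 227.5 kg = 427.51 kg.
That is within the Category FS passenger aircraft limit of 500 kg.

Yes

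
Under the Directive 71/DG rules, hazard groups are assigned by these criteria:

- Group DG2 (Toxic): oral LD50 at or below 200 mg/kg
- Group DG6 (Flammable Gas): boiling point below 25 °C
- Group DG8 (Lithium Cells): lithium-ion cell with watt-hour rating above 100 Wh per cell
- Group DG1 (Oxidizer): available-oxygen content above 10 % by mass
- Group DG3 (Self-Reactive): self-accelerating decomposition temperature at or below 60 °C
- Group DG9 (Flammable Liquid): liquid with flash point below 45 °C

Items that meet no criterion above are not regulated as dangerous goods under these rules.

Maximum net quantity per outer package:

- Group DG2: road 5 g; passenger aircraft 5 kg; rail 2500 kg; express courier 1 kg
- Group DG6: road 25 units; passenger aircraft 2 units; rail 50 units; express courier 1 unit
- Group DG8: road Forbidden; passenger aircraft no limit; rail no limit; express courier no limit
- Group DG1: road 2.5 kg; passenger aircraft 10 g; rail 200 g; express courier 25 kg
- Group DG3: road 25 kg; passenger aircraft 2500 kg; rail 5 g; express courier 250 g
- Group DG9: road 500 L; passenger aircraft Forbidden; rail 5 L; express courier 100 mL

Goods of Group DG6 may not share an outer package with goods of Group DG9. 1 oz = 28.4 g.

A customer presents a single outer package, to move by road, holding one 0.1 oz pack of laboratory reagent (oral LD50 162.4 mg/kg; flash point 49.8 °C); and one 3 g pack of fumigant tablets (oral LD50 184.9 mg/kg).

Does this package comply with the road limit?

Laboratory reagent: oral LD50 162.4 mg/kg ≤ 200 mg/kg → Group DG2 (Toxic).
With oral LD50 184.9 mg/kg (≤ 200 mg/kg), the fumigant tablets fall in Group DG2.
Total Group DG2: (one 0.1 oz pack = 2.84 g) + 3 g = 5.84 g.
5.84 g > 5 g (road limit, Group DG2) — over the limit.

No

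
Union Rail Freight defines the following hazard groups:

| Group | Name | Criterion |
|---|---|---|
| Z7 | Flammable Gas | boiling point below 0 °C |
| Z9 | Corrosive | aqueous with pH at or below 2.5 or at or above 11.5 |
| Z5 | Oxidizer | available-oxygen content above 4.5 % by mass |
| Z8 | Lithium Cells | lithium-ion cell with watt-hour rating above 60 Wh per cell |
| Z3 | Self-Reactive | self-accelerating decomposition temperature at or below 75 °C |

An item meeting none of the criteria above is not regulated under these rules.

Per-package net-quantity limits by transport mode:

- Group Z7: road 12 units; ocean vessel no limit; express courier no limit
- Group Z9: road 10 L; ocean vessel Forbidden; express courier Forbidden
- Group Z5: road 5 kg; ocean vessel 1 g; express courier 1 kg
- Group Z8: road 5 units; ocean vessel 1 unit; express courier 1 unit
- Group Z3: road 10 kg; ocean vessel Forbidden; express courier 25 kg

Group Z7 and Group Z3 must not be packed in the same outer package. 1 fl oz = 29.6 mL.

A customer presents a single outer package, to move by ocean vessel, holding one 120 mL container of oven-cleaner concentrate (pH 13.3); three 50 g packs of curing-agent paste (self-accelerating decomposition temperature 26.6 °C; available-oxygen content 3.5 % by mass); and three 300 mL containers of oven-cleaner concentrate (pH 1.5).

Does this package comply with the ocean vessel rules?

No

With pH 13.3 (≥ 11.5), the oven-cleaner concentrate falls in Group Z9.
Curing-agent paste: self-accelerating decomposition temperature 26.6 °C ≤ 75 °C → Group Z3 (Self-Reactive).
The oven-cleaner concentrate has pH 1.5, which is ≤ 2.5, so it is Group Z9 (Corrosive).
Group Z9 net quantity: 120 mL + (three 300 mL containers = 900 mL) = 1.02 L.
By ocean vessel, Group Z9 is Forbidden regardless of quantity.
Group Z3 quantity: three 50 g packs = 150 g.
Group Z3 is Forbidden by ocean vessel.
The segregation rule (Group Z7 with Group Z3) does not apply to Group Z9 with Group Z3.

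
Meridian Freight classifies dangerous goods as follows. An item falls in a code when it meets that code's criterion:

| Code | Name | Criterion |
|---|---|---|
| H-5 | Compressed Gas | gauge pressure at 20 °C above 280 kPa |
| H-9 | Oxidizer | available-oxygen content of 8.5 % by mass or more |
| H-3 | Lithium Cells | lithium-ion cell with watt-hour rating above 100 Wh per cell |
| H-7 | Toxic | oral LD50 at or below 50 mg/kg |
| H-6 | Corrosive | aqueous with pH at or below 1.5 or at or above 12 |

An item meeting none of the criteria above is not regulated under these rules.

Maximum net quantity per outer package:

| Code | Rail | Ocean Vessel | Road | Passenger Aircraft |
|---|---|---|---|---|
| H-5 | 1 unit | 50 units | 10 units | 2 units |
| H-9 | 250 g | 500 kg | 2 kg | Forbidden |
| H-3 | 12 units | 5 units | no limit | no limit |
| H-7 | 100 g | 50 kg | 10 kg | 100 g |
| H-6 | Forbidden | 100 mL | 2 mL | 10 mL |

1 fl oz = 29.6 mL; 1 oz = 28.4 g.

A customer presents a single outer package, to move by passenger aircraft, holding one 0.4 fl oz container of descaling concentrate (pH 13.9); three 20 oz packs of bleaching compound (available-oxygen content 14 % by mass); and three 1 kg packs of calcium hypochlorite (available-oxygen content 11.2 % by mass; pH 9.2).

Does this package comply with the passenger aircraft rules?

With pH 13.9 (≥ 12), the descaling concentrate falls in Code H-6.
Available-oxygen content 14 % by mass meets the Code H-9 criterion (Oxidizer), so the bleaching compound is Code H-9.
The calcium hypochlorite has available-oxygen content 11.2 % by mass, which is ≥ 8.5 % by mass, so it is Code H-9 (Oxidizer).
Code H-9 net quantity: (three 20 oz packs = 1.704 kg) + (three 1 kg packs = 3 kg) = 4.704 kg.
By passenger aircraft, Code H-9 is Forbidden regardless of quantity.
Code H-6 quantity: one 0.4 fl oz container = 11.84 mL.
That exceeds the Code H-6 passenger aircraft limit of 10 mL.

No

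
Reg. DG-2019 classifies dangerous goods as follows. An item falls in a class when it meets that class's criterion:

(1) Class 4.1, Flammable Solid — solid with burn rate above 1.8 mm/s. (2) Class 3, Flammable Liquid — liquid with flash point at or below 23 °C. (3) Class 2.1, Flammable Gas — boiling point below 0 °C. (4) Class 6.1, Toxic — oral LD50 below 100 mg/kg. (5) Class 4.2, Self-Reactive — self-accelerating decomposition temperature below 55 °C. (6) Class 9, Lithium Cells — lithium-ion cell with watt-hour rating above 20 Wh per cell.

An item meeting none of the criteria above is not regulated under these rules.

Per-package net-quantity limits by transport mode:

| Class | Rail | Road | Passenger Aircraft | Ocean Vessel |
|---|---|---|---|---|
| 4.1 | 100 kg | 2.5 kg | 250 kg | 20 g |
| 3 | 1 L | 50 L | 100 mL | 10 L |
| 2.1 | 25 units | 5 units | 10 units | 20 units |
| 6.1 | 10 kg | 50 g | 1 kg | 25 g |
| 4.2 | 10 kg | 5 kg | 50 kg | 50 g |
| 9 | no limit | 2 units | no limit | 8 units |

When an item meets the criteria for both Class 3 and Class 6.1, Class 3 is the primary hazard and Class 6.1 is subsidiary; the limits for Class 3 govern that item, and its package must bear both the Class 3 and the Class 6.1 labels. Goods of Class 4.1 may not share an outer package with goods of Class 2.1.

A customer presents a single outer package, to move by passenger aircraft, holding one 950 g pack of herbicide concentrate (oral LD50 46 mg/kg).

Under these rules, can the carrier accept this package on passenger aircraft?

With oral LD50 46 mg/kg (< 100 mg/kg), the herbicide concentrate falls in Class 6.1.
Class 6.1 quantity: 950 g.
That is within the Class 6.1 passenger aircraft limit of 1 kg.

Yes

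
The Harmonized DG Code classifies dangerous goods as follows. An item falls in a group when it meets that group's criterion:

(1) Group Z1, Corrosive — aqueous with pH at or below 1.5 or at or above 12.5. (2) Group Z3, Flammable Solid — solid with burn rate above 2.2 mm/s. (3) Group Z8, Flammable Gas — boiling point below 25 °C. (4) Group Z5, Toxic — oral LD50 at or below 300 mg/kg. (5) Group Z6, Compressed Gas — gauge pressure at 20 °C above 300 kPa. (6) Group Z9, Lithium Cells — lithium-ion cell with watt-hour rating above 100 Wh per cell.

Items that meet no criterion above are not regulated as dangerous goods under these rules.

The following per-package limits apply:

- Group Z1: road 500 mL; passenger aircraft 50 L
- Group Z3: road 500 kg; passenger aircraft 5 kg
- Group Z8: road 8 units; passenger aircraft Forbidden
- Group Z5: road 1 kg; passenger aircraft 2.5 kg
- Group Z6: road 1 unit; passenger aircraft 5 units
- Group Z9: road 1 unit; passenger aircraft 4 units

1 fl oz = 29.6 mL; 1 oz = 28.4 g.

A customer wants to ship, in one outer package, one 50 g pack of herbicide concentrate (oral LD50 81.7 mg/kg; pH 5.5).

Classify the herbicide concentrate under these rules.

Herbicide concentrate: oral LD50 81.7 mg/kg ≤ 300 mg/kg → Group Z5 (Toxic).

Group Z5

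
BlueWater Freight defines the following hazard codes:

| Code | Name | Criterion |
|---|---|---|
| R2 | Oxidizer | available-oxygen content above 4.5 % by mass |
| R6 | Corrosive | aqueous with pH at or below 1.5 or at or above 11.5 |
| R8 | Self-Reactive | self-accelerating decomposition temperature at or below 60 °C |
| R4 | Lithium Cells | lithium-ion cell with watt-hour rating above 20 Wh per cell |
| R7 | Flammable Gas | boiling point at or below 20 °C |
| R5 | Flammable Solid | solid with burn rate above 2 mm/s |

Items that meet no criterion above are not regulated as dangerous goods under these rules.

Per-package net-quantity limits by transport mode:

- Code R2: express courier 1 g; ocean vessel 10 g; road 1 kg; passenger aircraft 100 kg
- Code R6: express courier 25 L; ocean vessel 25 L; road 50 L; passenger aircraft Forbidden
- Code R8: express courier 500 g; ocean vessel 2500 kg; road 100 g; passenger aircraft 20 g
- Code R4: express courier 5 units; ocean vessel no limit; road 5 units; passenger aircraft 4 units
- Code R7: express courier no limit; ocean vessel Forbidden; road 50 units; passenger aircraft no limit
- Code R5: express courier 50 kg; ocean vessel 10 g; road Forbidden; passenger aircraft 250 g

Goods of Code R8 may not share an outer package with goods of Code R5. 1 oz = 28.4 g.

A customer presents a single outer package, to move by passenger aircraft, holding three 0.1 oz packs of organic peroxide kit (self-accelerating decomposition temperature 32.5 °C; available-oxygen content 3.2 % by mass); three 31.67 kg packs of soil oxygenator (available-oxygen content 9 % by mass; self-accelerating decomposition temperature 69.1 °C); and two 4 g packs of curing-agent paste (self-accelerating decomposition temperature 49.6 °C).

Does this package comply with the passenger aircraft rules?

Self-accelerating decomposition temperature 32.5 °C meets the Code R8 criterion (Self-Reactive), so the organic peroxide kit is Code R8.
Soil oxygenator: available-oxygen content 9 % by mass > 4.5 % by mass → Code R2 (Oxidizer).
Self-accelerating decomposition temperature 49.6 °C meets the Code R8 criterion (Self-Reactive), so the curing-agent paste is Code R8.
Total Code R8: (three 0.1 oz packs = 8.52 g) + (two 4 g packs = 8 g) = 16.52 g.
That is within the Code R8 passenger aircraft limit of 20 g.
Code R2 quantity: three 31.67 kg packs = 95.01 kg.
95.01 kg ≤ 100 kg (passenger aircraft limit, Code R2) — within limit.
The segregation rule (Code R8 with Code R5) does not apply to Code R8 with Code R2.
Every hazard code is within its passenger aircraft limit and no segregation rule is violated.

Yes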